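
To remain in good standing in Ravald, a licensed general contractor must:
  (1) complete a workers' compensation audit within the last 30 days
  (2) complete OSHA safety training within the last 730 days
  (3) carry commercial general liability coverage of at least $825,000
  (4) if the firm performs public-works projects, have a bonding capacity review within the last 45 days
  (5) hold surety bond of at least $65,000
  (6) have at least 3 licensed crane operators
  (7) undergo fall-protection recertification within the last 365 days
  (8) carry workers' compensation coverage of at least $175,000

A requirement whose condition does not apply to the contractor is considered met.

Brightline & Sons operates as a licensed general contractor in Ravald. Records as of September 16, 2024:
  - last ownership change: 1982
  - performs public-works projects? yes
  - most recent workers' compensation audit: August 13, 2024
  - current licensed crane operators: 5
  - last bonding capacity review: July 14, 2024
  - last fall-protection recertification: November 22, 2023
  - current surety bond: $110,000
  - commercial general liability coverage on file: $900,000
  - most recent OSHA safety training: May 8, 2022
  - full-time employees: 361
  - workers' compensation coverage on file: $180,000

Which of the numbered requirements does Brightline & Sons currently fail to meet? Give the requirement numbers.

1. workers' compensation audit 34 days ago vs limit 30 → not met
2. OSHA safety training 862 days ago vs limit 730 → not met
3. commercial general liability coverage $900,000 ≥ $825,000 → met
4. condition 'performs public-works projects' holds; bonding capacity review 64 days ago vs limit 45 → not met
5. surety bond $110,000 ≥ $65,000 → met
6. licensed crane operators 5 ≥ 3 → met
7. fall-protection recertification 299 days ago vs limit 365 → met
8. workers' compensation coverage $180,000 ≥ $175,000 → met
Not met: 1, 2, 4

1, 2, 4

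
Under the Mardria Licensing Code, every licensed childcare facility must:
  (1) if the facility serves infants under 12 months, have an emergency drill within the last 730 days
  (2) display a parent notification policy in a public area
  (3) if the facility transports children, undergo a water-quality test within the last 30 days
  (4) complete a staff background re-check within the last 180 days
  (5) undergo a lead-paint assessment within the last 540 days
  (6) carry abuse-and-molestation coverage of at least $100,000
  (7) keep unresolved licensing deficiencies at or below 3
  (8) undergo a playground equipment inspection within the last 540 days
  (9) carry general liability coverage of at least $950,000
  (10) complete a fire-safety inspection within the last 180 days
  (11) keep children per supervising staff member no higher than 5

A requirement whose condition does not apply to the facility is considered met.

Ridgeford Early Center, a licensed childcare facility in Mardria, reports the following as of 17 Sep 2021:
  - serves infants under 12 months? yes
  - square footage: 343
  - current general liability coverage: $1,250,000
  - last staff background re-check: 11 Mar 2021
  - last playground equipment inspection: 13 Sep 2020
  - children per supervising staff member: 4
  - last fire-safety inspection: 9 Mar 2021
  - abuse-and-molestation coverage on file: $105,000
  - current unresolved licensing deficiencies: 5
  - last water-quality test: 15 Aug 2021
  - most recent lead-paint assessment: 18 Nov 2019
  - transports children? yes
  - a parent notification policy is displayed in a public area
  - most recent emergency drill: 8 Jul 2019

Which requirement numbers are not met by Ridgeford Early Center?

1. condition 'serves infants under 12 months' holds; emergency drill 802 days ago vs limit 730 → not met
2. parent notification policy present → met
3. condition 'transports children' holds; water-quality test 33 days ago vs limit 30 → not met
4. staff background re-check 190 days ago vs limit 180 → not met
5. lead-paint assessment 669 days ago vs limit 540 → not met
6. abuse-and-molestation coverage $105,000 ≥ $100,000 → met
7. unresolved licensing deficiencies 5 > 3 → not met
8. playground equipment inspection 369 days ago vs limit 540 → met
9. general liability coverage $1,250,000 ≥ $950,000 → met
10. fire-safety inspection 192 days ago vs limit 180 → not met
11. children per supervising staff member 4 ≤ 5 → met
Not met: 1, 3, 4, 5, 7, 10

1, 3, 4, 5, 7, 10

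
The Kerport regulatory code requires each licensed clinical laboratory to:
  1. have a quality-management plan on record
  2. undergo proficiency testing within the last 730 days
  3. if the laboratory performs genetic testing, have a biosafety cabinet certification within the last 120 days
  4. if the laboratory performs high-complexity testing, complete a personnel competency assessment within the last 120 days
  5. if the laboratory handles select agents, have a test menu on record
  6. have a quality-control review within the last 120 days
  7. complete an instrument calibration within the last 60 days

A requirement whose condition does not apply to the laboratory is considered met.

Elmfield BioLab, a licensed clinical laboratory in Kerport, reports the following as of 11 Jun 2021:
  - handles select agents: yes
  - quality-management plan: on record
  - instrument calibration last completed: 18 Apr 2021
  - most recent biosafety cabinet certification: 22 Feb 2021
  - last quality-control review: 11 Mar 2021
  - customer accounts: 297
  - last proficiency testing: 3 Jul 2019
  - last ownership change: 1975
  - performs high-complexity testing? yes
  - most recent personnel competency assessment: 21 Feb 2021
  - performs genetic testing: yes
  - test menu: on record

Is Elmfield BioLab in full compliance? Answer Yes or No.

1. quality-management plan present → met
2. proficiency testing 709 days ago vs limit 730 → met
3. condition 'performs genetic testing' holds; biosafety cabinet certification 109 days ago vs limit 120 → met
4. condition 'performs high-complexity testing' holds; personnel competency assessment 110 days ago vs limit 120 → met
5. condition 'handles select agents' holds; test menu present → met
6. quality-control review 92 days ago vs limit 120 → met
7. instrument calibration 54 days ago vs limit 60 → met
All met.

Yes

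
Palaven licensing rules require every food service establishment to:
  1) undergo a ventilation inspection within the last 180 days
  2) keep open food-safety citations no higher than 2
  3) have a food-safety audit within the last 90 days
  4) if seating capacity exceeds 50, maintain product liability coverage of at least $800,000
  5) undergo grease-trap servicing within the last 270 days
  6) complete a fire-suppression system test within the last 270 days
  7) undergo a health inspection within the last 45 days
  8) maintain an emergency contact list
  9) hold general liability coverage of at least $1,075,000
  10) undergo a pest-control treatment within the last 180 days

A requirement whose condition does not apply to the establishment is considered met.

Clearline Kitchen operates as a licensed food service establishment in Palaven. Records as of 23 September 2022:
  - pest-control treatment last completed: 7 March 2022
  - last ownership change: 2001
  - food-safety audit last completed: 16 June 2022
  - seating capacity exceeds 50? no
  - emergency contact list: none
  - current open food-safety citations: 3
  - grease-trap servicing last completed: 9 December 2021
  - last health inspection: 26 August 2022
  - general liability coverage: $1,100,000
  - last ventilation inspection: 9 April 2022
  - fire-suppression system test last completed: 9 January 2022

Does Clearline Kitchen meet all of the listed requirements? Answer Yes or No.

No

1. ventilation inspection 167 days ago vs limit 180 → met
2. open food-safety citations 3 > 2 → not met
3. food-safety audit 99 days ago vs limit 90 → not met
4. condition 'seating capacity exceeds 50' does not hold → requirement n/a → met
5. grease-trap servicing 288 days ago vs limit 270 → not met
6. fire-suppression system test 257 days ago vs limit 270 → met
7. health inspection 28 days ago vs limit 45 → met
8. emergency contact list absent → not met
9. general liability coverage $1,100,000 ≥ $1,075,000 → met
10. pest-control treatment 200 days ago vs limit 180 → not met
Not met: 2, 3, 5, 8, 10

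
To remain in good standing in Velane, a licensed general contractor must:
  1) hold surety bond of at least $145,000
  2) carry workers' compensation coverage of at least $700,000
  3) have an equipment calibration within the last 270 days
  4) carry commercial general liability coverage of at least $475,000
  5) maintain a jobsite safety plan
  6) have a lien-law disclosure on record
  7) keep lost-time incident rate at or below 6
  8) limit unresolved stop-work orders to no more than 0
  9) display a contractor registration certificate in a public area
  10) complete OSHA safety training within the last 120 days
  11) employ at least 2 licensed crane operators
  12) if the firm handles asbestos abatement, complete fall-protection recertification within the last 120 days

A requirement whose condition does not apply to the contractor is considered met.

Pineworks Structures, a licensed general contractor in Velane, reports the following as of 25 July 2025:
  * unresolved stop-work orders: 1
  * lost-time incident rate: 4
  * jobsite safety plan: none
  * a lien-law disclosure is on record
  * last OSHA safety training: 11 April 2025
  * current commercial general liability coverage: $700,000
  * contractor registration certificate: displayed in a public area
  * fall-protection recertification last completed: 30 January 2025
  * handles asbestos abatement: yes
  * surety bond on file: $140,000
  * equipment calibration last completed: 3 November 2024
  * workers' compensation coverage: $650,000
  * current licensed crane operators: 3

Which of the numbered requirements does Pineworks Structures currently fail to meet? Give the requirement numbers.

1. surety bond $140,000 < $145,000 → not met
2. workers' compensation coverage $650,000 < $700,000 → not met
3. equipment calibration 264 days ago vs limit 270 → met
4. commercial general liability coverage $700,000 ≥ $475,000 → met
5. jobsite safety plan absent → not met
6. lien-law disclosure present → met
7. lost-time incident rate 4 ≤ 6 → met
8. unresolved stop-work orders 1 > 0 → not met
9. contractor registration certificate present → met
10. OSHA safety training 105 days ago vs limit 120 → met
11. licensed crane operators 3 ≥ 2 → met
12. condition 'handles asbestos abatement' holds; fall-protection recertification 176 days ago vs limit 120 → not met
Not met: 1, 2, 5, 8, 12

1, 2, 5, 8, 12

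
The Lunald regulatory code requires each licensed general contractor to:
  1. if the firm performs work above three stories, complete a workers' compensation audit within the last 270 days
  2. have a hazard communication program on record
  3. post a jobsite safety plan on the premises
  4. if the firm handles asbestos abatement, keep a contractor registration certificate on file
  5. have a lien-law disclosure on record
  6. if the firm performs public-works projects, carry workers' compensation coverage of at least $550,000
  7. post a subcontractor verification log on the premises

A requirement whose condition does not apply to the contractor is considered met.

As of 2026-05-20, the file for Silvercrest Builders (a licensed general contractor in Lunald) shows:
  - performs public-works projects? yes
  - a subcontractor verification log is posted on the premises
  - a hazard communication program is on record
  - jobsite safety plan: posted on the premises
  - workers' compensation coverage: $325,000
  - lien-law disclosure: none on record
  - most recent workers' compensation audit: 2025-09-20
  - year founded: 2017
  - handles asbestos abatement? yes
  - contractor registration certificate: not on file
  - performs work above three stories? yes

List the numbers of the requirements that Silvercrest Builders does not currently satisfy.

1. condition 'performs work above three stories' holds; workers' compensation audit 242 days ago vs limit 270 → met
2. hazard communication program present → met
3. jobsite safety plan present → met
4. condition 'handles asbestos abatement' holds; contractor registration certificate absent → not met
5. lien-law disclosure absent → not met
6. condition 'performs public-works projects' holds; workers' compensation coverage $325,000 < $550,000 → not met
7. subcontractor verification log present → met
Not met: 4, 5, 6

4, 5, 6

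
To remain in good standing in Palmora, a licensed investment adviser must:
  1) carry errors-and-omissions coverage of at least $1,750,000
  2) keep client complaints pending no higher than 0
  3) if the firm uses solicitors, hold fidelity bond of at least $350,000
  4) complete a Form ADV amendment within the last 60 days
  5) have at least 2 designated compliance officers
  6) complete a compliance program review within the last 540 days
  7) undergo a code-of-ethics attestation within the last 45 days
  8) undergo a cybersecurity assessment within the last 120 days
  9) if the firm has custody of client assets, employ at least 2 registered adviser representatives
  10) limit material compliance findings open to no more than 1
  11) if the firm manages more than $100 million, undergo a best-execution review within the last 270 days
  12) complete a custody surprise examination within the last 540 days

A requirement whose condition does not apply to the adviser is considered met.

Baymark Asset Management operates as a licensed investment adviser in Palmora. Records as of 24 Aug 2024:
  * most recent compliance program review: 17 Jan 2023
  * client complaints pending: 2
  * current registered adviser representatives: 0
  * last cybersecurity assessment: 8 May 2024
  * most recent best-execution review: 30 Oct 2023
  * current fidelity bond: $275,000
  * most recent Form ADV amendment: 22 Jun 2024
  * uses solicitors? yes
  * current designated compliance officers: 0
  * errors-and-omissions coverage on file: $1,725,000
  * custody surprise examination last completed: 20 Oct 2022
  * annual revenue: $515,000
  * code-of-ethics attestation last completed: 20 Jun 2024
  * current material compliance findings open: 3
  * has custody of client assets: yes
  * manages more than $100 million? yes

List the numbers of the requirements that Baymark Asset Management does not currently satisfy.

1. errors-and-omissions coverage $1,725,000 < $1,750,000 → not met
2. client complaints pending 2 > 0 → not met
3. condition 'uses solicitors' holds; fidelity bond $275,000 < $350,000 → not met
4. Form ADV amendment 63 days ago vs limit 60 → not met
5. designated compliance officers 0 < 2 → not met
6. compliance program review 585 days ago vs limit 540 → not met
7. code-of-ethics attestation 65 days ago vs limit 45 → not met
8. cybersecurity assessment 108 days ago vs limit 120 → met
9. condition 'has custody of client assets' holds; registered adviser representatives 0 < 2 → not met
10. material compliance findings open 3 > 1 → not met
11. condition 'manages more than $100 million' holds; best-execution review 299 days ago vs limit 270 → not met
12. custody surprise examination 674 days ago vs limit 540 → not met
Not met: 1, 2, 3, 4, 5, 6, 7, 9, 10, 11, 12

1, 2, 3, 4, 5, 6, 7, 9, 10, 11, 12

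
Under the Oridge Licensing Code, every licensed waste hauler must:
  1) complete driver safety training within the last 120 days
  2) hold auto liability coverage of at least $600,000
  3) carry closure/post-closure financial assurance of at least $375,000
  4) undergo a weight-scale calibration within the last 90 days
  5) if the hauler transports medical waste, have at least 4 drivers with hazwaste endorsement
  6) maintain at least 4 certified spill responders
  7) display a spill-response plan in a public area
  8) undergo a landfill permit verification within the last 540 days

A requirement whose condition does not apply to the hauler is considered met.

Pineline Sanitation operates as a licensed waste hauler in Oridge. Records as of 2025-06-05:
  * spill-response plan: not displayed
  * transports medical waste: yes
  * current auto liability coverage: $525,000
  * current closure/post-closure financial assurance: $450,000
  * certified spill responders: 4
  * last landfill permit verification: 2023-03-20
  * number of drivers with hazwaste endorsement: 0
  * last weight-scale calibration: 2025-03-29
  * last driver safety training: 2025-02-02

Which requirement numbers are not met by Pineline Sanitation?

1, 2, 5, 7, 8

1. driver safety training 123 days ago vs limit 120 → not met
2. auto liability coverage $525,000 < $600,000 → not met
3. closure/post-closure financial assurance $450,000 ≥ $375,000 → met
4. weight-scale calibration 68 days ago vs limit 90 → met
5. condition 'transports medical waste' holds; drivers with hazwaste endorsement 0 < 4 → not met
6. certified spill responders 4 ≥ 4 → met
7. spill-response plan absent → not met
8. landfill permit verification 808 days ago vs limit 540 → not met
Not met: 1, 2, 5, 7, 8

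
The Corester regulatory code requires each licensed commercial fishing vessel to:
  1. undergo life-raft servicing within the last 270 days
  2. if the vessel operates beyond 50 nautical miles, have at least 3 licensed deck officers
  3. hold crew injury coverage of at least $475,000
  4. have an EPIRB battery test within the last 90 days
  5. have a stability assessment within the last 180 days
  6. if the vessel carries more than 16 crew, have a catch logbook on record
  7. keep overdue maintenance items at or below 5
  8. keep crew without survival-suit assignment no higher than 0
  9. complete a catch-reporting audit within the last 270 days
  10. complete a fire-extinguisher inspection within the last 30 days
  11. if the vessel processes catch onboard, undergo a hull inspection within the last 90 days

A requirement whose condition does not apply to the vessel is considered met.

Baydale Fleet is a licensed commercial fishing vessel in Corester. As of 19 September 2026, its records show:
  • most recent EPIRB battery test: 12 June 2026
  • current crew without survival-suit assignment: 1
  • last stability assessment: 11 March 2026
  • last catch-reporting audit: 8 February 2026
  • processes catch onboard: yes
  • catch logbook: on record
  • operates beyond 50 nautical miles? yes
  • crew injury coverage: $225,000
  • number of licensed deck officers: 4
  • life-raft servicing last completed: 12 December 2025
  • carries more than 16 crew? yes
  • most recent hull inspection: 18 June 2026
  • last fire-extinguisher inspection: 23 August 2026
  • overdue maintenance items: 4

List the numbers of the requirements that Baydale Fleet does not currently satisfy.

1. life-raft servicing 281 days ago vs limit 270 → not met
2. condition 'operates beyond 50 nautical miles' holds; licensed deck officers 4 ≥ 3 → met
3. crew injury coverage $225,000 < $475,000 → not met
4. EPIRB battery test 99 days ago vs limit 90 → not met
5. stability assessment 192 days ago vs limit 180 → not met
6. condition 'carries more than 16 crew' holds; catch logbook present → met
7. overdue maintenance items 4 ≤ 5 → met
8. crew without survival-suit assignment 1 > 0 → not met
9. catch-reporting audit 223 days ago vs limit 270 → met
10. fire-extinguisher inspection 27 days ago vs limit 30 → met
11. condition 'processes catch onboard' holds; hull inspection 93 days ago vs limit 90 → not met
Not met: 1, 3, 4, 5, 8, 11

1, 3, 4, 5, 8, 11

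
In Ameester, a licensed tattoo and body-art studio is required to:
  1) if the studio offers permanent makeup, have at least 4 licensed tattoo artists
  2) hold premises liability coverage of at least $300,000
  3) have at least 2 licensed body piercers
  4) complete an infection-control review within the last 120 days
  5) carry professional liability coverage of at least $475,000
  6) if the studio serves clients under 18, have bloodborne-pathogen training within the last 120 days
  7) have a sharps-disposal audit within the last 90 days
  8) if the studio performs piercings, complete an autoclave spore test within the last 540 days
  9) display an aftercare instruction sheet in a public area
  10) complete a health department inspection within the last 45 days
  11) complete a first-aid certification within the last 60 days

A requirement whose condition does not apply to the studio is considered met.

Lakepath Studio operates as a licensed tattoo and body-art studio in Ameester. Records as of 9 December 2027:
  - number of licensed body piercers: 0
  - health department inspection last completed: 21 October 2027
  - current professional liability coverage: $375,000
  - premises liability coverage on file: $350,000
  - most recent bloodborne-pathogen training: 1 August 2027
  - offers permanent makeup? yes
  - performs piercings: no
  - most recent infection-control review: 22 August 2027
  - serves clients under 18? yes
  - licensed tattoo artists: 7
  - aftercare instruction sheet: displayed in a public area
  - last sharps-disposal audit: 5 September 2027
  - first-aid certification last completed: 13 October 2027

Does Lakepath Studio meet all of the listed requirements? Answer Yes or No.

No

1. condition 'offers permanent makeup' holds; licensed tattoo artists 7 ≥ 4 → met
2. premises liability coverage $350,000 ≥ $300,000 → met
3. licensed body piercers 0 < 2 → not met
4. infection-control review 109 days ago vs limit 120 → met
5. professional liability coverage $375,000 < $475,000 → not met
6. condition 'serves clients under 18' holds; bloodborne-pathogen training 130 days ago vs limit 120 → not met
7. sharps-disposal audit 95 days ago vs limit 90 → not met
8. condition 'performs piercings' does not hold → requirement n/a → met
9. aftercare instruction sheet present → met
10. health department inspection 49 days ago vs limit 45 → not met
11. first-aid certification 57 days ago vs limit 60 → met
Not met: 3, 5, 6, 7, 10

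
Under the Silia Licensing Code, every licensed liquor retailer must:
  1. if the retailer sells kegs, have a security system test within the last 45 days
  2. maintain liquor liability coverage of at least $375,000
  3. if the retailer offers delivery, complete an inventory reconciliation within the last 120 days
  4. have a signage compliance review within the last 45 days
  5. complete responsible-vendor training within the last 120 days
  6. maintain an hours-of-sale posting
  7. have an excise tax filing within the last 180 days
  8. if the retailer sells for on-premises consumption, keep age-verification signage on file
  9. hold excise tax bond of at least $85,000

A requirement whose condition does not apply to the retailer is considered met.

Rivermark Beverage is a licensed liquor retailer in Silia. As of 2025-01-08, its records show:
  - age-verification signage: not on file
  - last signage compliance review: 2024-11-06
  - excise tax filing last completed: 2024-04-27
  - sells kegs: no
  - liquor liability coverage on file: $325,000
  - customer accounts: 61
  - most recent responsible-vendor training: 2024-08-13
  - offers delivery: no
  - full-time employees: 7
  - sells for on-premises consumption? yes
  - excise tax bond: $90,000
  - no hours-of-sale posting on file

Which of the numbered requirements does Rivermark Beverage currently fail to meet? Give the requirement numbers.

1. condition 'sells kegs' does not hold → requirement n/a → met
2. liquor liability coverage $325,000 < $375,000 → not met
3. condition 'offers delivery' does not hold → requirement n/a → met
4. signage compliance review 63 days ago vs limit 45 → not met
5. responsible-vendor training 148 days ago vs limit 120 → not met
6. hours-of-sale posting absent → not met
7. excise tax filing 256 days ago vs limit 180 → not met
8. condition 'sells for on-premises consumption' holds; age-verification signage absent → not met
9. excise tax bond $90,000 ≥ $85,000 → met
Not met: 2, 4, 5, 6, 7, 8

2, 4, 5, 6, 7, 8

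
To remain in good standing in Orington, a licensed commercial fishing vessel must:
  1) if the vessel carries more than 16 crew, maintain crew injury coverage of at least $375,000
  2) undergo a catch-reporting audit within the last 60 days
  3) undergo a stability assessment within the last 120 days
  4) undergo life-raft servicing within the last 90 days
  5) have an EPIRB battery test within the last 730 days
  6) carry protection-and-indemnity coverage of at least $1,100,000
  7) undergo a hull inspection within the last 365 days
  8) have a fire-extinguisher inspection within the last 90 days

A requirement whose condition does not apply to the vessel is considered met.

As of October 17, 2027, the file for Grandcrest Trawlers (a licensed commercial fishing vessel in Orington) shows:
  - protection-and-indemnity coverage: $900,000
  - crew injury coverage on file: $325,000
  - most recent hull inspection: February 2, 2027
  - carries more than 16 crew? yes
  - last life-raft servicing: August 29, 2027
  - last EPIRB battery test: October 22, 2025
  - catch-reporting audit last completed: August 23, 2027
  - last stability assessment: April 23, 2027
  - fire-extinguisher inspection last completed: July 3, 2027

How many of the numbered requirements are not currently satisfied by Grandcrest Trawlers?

4

1. condition 'carries more than 16 crew' holds; crew injury coverage $325,000 < $375,000 → not met
2. catch-reporting audit 55 days ago vs limit 60 → met
3. stability assessment 177 days ago vs limit 120 → not met
4. life-raft servicing 49 days ago vs limit 90 → met
5. EPIRB battery test 725 days ago vs limit 730 → met
6. protection-and-indemnity coverage $900,000 < $1,100,000 → not met
7. hull inspection 257 days ago vs limit 365 → met
8. fire-extinguisher inspection 106 days ago vs limit 90 → not met
Not met: 4 of 8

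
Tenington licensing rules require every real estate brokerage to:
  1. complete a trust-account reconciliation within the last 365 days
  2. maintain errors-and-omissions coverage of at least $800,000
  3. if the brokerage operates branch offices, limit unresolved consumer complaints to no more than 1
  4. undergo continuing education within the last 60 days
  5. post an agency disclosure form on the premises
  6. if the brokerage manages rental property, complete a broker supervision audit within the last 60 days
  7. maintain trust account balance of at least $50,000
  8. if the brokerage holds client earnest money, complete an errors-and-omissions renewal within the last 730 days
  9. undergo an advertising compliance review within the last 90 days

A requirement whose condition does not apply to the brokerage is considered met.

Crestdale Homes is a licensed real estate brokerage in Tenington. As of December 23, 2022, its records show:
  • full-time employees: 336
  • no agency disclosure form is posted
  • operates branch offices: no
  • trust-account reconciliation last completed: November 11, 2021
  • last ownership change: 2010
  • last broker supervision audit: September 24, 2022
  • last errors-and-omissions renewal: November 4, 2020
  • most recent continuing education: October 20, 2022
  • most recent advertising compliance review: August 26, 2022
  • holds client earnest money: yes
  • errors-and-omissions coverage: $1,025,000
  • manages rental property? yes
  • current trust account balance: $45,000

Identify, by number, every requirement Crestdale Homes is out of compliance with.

1. trust-account reconciliation 407 days ago vs limit 365 → not met
2. errors-and-omissions coverage $1,025,000 ≥ $800,000 → met
3. condition 'operates branch offices' does not hold → requirement n/a → met
4. continuing education 64 days ago vs limit 60 → not met
5. agency disclosure form absent → not met
6. condition 'manages rental property' holds; broker supervision audit 90 days ago vs limit 60 → not met
7. trust account balance $45,000 < $50,000 → not met
8. condition 'holds client earnest money' holds; errors-and-omissions renewal 779 days ago vs limit 730 → not met
9. advertising compliance review 119 days ago vs limit 90 → not met
Not met: 1, 4, 5, 6, 7, 8, 9

1, 4, 5, 6, 7, 8, 9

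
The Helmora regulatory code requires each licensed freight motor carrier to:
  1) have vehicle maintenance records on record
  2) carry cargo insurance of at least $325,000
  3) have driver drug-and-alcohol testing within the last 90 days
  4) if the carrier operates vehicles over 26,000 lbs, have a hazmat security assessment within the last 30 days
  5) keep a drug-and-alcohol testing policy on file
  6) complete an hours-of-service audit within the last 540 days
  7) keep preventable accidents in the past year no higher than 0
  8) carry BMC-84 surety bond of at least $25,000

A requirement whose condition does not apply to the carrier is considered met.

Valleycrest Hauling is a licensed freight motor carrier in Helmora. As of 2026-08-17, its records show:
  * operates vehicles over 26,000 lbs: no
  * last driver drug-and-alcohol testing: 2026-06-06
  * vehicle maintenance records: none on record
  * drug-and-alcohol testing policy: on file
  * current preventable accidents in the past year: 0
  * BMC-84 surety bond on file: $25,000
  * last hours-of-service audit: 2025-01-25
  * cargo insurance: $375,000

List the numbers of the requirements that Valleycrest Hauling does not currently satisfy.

1. vehicle maintenance records absent → not met
2. cargo insurance $375,000 ≥ $325,000 → met
3. driver drug-and-alcohol testing 72 days ago vs limit 90 → met
4. condition 'operates vehicles over 26,000 lbs' does not hold → requirement n/a → met
5. drug-and-alcohol testing policy present → met
6. hours-of-service audit 569 days ago vs limit 540 → not met
7. preventable accidents in the past year 0 ≤ 0 → met
8. BMC-84 surety bond $25,000 ≥ $25,000 → met
Not met: 1, 6

1, 6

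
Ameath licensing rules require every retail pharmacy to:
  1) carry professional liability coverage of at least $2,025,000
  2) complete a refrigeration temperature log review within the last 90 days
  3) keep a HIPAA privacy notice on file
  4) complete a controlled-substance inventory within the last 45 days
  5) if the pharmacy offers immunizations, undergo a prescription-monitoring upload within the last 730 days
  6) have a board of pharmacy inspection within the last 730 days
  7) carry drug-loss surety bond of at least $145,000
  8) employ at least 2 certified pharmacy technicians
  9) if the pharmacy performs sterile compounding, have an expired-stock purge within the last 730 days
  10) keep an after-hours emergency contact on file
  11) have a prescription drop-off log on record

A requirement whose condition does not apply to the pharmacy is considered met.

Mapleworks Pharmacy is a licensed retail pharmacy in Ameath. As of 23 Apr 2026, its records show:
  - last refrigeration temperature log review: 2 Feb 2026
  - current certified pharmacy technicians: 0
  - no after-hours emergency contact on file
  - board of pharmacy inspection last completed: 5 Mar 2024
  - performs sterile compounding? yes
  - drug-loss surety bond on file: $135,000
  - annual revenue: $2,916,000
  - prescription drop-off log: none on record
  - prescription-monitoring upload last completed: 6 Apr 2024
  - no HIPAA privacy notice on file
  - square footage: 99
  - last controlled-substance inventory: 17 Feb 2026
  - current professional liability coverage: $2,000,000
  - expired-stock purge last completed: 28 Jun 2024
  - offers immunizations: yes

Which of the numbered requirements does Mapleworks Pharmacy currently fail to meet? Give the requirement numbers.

1. professional liability coverage $2,000,000 < $2,025,000 → not met
2. refrigeration temperature log review 80 days ago vs limit 90 → met
3. HIPAA privacy notice absent → not met
4. controlled-substance inventory 65 days ago vs limit 45 → not met
5. condition 'offers immunizations' holds; prescription-monitoring upload 747 days ago vs limit 730 → not met
6. board of pharmacy inspection 779 days ago vs limit 730 → not met
7. drug-loss surety bond $135,000 < $145,000 → not met
8. certified pharmacy technicians 0 < 2 → not met
9. condition 'performs sterile compounding' holds; expired-stock purge 664 days ago vs limit 730 → met
10. after-hours emergency contact absent → not met
11. prescription drop-off log absent → not met
Not met: 1, 3, 4, 5, 6, 7, 8, 10, 11

1, 3, 4, 5, 6, 7, 8, 10, 11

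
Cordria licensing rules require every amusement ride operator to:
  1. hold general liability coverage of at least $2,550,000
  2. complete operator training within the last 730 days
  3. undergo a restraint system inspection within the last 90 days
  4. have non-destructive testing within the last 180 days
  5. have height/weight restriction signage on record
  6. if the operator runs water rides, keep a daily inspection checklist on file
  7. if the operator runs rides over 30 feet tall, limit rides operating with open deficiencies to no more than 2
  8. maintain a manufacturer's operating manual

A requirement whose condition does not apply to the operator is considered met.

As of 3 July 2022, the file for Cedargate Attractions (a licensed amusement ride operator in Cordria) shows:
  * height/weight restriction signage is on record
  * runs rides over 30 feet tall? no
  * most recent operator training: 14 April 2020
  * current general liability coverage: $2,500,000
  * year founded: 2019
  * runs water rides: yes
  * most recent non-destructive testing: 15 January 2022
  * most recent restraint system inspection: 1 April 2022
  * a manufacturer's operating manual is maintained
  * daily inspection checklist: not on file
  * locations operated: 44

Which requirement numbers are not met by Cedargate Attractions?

1. general liability coverage $2,500,000 < $2,550,000 → not met
2. operator training 810 days ago vs limit 730 → not met
3. restraint system inspection 93 days ago vs limit 90 → not met
4. non-destructive testing 169 days ago vs limit 180 → met
5. height/weight restriction signage present → met
6. condition 'runs water rides' holds; daily inspection checklist absent → not met
7. condition 'runs rides over 30 feet tall' does not hold → requirement n/a → met
8. manufacturer's operating manual present → met
Not met: 1, 2, 3, 6

1, 2, 3, 6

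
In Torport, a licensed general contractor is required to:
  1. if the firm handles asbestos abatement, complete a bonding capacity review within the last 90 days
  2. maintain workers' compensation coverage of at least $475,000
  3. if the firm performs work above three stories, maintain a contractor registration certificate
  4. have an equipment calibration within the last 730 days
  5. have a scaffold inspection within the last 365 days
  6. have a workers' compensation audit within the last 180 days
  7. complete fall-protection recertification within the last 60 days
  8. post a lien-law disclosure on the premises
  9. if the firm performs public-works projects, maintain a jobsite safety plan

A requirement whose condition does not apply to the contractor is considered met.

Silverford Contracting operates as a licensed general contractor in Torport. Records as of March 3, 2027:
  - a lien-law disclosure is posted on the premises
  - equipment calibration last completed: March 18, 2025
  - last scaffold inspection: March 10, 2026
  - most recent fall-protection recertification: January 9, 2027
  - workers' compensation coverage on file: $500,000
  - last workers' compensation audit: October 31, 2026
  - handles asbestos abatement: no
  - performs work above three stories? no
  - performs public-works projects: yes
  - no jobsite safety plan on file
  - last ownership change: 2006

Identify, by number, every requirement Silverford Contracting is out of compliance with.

1. condition 'handles asbestos abatement' does not hold → requirement n/a → met
2. workers' compensation coverage $500,000 ≥ $475,000 → met
3. condition 'performs work above three stories' does not hold → requirement n/a → met
4. equipment calibration 715 days ago vs limit 730 → met
5. scaffold inspection 358 days ago vs limit 365 → met
6. workers' compensation audit 123 days ago vs limit 180 → met
7. fall-protection recertification 53 days ago vs limit 60 → met
8. lien-law disclosure present → met
9. condition 'performs public-works projects' holds; jobsite safety plan absent → not met
Not met: 9

9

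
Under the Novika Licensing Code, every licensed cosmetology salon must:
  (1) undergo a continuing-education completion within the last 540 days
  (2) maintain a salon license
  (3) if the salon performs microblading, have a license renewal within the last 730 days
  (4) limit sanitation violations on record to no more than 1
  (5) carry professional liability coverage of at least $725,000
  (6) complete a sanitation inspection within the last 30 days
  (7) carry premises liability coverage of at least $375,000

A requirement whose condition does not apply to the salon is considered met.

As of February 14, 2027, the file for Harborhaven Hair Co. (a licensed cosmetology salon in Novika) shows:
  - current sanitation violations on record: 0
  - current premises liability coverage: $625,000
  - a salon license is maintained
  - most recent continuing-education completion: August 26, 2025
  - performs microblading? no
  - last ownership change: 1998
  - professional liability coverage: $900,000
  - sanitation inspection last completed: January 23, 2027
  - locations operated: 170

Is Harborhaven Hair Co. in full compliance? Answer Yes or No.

Yes

1. continuing-education completion 537 days ago vs limit 540 → met
2. salon license present → met
3. condition 'performs microblading' does not hold → requirement n/a → met
4. sanitation violations on record 0 ≤ 1 → met
5. professional liability coverage $900,000 ≥ $725,000 → met
6. sanitation inspection 22 days ago vs limit 30 → met
7. premises liability coverage $625,000 ≥ $375,000 → met
All met.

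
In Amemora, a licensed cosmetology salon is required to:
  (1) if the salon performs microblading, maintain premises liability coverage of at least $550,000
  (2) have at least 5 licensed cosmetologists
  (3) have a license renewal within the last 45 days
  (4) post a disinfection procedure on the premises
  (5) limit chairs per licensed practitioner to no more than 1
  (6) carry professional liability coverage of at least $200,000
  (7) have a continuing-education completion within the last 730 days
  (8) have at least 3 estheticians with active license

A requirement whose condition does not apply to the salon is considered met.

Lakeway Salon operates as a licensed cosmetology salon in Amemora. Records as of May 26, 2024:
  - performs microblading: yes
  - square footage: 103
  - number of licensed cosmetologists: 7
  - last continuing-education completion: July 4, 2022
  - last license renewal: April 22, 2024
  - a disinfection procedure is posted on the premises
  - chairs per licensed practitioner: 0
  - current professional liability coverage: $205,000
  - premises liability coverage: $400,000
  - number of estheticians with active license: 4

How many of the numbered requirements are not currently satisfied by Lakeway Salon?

1

1. condition 'performs microblading' holds; premises liability coverage $400,000 < $550,000 → not met
2. licensed cosmetologists 7 ≥ 5 → met
3. license renewal 34 days ago vs limit 45 → met
4. disinfection procedure present → met
5. chairs per licensed practitioner 0 ≤ 1 → met
6. professional liability coverage $205,000 ≥ $200,000 → met
7. continuing-education completion 692 days ago vs limit 730 → met
8. estheticians with active license 4 ≥ 3 → met
Not met: 1 of 8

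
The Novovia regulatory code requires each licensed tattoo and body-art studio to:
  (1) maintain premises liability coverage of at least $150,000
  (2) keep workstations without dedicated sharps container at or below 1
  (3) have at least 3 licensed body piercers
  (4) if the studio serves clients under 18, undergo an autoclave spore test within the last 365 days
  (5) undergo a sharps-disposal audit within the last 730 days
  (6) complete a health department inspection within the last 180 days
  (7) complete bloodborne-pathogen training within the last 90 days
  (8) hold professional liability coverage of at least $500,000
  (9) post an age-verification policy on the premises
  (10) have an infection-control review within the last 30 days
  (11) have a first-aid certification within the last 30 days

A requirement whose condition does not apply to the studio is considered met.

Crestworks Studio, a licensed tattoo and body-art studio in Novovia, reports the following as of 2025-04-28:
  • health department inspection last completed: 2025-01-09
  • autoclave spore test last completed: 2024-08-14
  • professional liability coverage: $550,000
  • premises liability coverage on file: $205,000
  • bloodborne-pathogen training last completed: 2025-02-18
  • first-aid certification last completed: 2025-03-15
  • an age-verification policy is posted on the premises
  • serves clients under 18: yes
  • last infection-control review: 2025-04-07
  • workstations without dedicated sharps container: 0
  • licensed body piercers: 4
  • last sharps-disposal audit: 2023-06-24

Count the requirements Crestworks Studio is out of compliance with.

1

1. premises liability coverage $205,000 ≥ $150,000 → met
2. workstations without dedicated sharps container 0 ≤ 1 → met
3. licensed body piercers 4 ≥ 3 → met
4. condition 'serves clients under 18' holds; autoclave spore test 257 days ago vs limit 365 → met
5. sharps-disposal audit 674 days ago vs limit 730 → met
6. health department inspection 109 days ago vs limit 180 → met
7. bloodborne-pathogen training 69 days ago vs limit 90 → met
8. professional liability coverage $550,000 ≥ $500,000 → met
9. age-verification policy present → met
10. infection-control review 21 days ago vs limit 30 → met
11. first-aid certification 44 days ago vs limit 30 → not met
Not met: 1 of 11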